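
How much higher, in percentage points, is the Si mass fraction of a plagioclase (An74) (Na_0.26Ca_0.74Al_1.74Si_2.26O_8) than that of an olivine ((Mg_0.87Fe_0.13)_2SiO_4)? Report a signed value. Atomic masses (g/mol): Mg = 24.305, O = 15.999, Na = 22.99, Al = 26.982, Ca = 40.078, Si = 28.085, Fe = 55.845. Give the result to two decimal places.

Si in Na_0.26Ca_0.74Al_1.74Si_2.26O_8: molar mass 274.048 g/mol; 2.26×28.085 = 63.472 g → 23.16 wt%.
Si in (Mg_0.87Fe_0.13)_2SiO_4: molar mass 148.891 g/mol; 1×28.085 = 28.085 g → 18.86 wt%.
Difference = 23.16 − 18.86 = 4.30 percentage points.

4.30 percentage points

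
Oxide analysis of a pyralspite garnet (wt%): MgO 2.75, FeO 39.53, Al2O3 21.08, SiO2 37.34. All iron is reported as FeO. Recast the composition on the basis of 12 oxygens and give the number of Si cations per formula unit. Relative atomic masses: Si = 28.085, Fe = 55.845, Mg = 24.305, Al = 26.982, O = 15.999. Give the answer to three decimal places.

MgO: 2.75/40.304 = 0.06823 mol → 0.06823 mol Mg, 0.06823 mol O.
FeO: 39.53/71.844 = 0.55022 mol → 0.55022 mol Fe, 0.55022 mol O.
Al2O3: 21.08/101.961 = 0.20675 mol → 0.41350 mol Al, 0.62025 mol O.
SiO2: 37.34/60.083 = 0.62147 mol → 0.62147 mol Si, 1.24294 mol O.
Total oxygen = 2.48164 mol. Normalization factor = 12/2.48164 = 4.83551.
Si per 12 O = 0.62147 × 4.83551 = 3.005.

3.005 Si apfu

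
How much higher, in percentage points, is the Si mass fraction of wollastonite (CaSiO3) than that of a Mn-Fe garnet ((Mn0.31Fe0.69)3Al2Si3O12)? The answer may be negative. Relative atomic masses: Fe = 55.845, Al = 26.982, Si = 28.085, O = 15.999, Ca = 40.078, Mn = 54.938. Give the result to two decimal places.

7.22 percentage points

First mineral: 28.085 g Si in 116.160 g formula = 24.18 wt% Si.
Second mineral: 84.255 g Si in 496.898 g formula = 16.96 wt% Si.
24.18% − 16.96% gives a difference of 7.22 percentage points.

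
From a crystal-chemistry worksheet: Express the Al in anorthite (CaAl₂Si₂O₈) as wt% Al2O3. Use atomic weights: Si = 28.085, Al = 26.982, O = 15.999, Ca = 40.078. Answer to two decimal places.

Molar mass of CaAl₂Si₂O₈ = 1*40.078 + 2*26.982 + 2*28.085 + 8*15.999 = 278.204 g/mol.
Each formula unit contains 2 Al, equivalent to 2/2 = 1.0000 mol Al2O3.
M(Al2O3) = 2×26.982 + 3×15.999 = 101.961 g/mol.
Mass of Al2O3 per formula unit = 1.0000 × 101.961 = 101.961 g.
Al2O3 wt% = 101.961 / 278.204 × 100 = 36.65%.

36.65 wt%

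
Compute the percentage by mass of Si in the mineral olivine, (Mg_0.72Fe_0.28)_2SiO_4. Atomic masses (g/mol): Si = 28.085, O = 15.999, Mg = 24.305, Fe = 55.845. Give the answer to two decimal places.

M((Mg_0.72Fe_0.28)_2SiO_4) = 158.353 g/mol.
Si contributes 1 × 28.085 = 28.085 g per mole.
28.085/158.353 = 0.1774 → 17.74%.

17.74 wt%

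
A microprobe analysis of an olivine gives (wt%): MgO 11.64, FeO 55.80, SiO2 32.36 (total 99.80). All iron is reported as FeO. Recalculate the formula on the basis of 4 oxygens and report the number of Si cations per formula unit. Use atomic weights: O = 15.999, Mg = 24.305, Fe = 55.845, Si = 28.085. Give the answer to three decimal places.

MgO: 11.64/40.304 = 0.28881 mol → 0.28881 mol Mg, 0.28881 mol O.
FeO: 55.80/71.844 = 0.77668 mol → 0.77668 mol Fe, 0.77668 mol O.
SiO2: 32.36/60.083 = 0.53859 mol → 0.53859 mol Si, 1.07718 mol O.
Total oxygen = 2.14267 mol. Normalization factor = 4/2.14267 = 1.86683.
Si per 4 O = 0.53859 × 1.86683 = 1.005.

1.005 Si apfu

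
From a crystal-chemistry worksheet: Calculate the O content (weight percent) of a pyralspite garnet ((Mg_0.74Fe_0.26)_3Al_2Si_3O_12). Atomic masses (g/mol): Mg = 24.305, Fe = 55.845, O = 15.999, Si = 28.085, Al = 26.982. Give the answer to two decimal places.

Molar mass of (Mg_0.74Fe_0.26)_3Al_2Si_3O_12: 2.22*24.305 + 0.78*55.845 + 2*26.982 + 3*28.085 + 12*15.999 = 427.723 g/mol.
Mass of O per formula unit: 12 × 15.999 = 191.988 g.
Weight fraction O = 191.988 / 427.723 = 0.4489.

44.89 weight percent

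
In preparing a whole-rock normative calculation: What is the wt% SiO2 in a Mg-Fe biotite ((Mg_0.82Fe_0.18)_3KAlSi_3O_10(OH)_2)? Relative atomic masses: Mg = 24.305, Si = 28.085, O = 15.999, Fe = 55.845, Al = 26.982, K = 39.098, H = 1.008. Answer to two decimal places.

41.50 wt%

M((Mg_0.82Fe_0.18)_3KAlSi_3O_10(OH)_2) = 434.286 g/mol; M(SiO2) = 60.083 g/mol.
Moles SiO2 per formula unit = 3 Si ÷ 1 = 3.0000.
SiO2 fraction = (3.0000 × 60.083) / 434.286 = 180.249/434.286 = 0.4150.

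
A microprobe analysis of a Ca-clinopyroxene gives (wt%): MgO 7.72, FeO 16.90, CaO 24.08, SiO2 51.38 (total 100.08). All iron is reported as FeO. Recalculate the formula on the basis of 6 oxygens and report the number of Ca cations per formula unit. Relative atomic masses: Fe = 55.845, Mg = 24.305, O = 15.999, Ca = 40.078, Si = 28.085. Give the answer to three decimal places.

MgO (M=40.304): mol = 0.19154; Mg = 0.19154, O = 0.19154.
FeO (M=71.844): mol = 0.23523; Fe = 0.23523, O = 0.23523.
CaO (M=56.077): mol = 0.42941; Ca = 0.42941, O = 0.42941.
SiO2 (M=60.083): mol = 0.85515; Si = 0.85515, O = 1.71030.
ΣO = 2.56648; factor = 6/ΣO = 2.33783.
Ca apfu = 0.42941 × 2.33783 = 1.004.

1.004 Ca apfu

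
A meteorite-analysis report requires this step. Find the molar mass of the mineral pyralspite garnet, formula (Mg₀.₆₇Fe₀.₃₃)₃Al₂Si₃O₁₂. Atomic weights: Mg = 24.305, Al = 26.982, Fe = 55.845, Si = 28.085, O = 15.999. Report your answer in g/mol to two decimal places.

434.35 g/mol

The formula mass is the sum 2.01·24.305 + 0.99·55.845 + 2·26.982 + 3·28.085 + 12·15.999.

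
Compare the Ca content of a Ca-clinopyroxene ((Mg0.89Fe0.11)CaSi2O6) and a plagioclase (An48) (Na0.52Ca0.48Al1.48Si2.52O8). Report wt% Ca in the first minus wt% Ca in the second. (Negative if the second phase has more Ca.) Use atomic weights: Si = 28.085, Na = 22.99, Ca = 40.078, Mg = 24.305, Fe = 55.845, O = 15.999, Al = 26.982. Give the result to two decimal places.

M((Mg0.89Fe0.11)CaSi2O6) = 220.016 g/mol, so wt% Ca = 40.078/220.016 × 100 = 18.22%.
M(Na0.52Ca0.48Al1.48Si2.52O8) = 269.892 g/mol, so wt% Ca = 19.237/269.892 × 100 = 7.13%.
18.22 − 7.13 = 11.09 pp.

11.09 percentage points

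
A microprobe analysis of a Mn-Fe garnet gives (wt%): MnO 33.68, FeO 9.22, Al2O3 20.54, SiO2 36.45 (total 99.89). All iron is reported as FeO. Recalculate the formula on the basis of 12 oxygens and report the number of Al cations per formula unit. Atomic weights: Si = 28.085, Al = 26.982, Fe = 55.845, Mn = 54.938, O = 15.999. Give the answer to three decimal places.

33.68 wt% MnO ÷ 70.937 g/mol = 0.47479 mol, giving 0.47479 Mn and 0.47479 O.
9.22 wt% FeO ÷ 71.844 g/mol = 0.12833 mol, giving 0.12833 Fe and 0.12833 O.
20.54 wt% Al2O3 ÷ 101.961 g/mol = 0.20145 mol, giving 0.40290 Al and 0.60435 O.
36.45 wt% SiO2 ÷ 60.083 g/mol = 0.60666 mol, giving 0.60666 Si and 1.21332 O.
Oxygen sums to 2.42079; scaling by 12/2.42079 = 4.95706 puts the formula on 12 O.
Al: 0.40290 × 4.95706 = 1.997 atoms per formula unit.

1.997 Al apfu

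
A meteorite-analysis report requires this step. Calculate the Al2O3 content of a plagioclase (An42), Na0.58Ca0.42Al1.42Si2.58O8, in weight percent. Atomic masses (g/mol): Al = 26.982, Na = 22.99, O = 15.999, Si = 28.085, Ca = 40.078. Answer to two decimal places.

26.92 wt%

Molar mass of Na0.58Ca0.42Al1.42Si2.58O8 = 0.58×22.99 + 0.42×40.078 + 1.42×26.982 + 2.58×28.085 + 8×15.999 = 268.933 g/mol.
Each formula unit contains 1.42 Al, equivalent to 1.42/2 = 0.7100 mol Al2O3.
M(Al2O3) = 2×26.982 + 3×15.999 = 101.961 g/mol.
Mass of Al2O3 per formula unit = 0.7100 × 101.961 = 72.392 g.
Al2O3 wt% = 72.392 / 268.933 × 100 = 26.92%.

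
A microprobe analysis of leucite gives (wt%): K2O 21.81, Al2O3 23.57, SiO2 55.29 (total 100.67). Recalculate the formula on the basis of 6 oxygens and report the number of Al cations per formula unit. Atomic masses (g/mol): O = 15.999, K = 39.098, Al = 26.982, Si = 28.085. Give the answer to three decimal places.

K2O: 21.81/94.195 = 0.23154 mol → 0.46308 mol K, 0.23154 mol O.
Al2O3: 23.57/101.961 = 0.23117 mol → 0.46234 mol Al, 0.69351 mol O.
SiO2: 55.29/60.083 = 0.92023 mol → 0.92023 mol Si, 1.84046 mol O.
Total oxygen = 2.76551 mol. Normalization factor = 6/2.76551 = 2.16958.
Al per 6 O = 0.46234 × 2.16958 = 1.003.

1.003 Al apfu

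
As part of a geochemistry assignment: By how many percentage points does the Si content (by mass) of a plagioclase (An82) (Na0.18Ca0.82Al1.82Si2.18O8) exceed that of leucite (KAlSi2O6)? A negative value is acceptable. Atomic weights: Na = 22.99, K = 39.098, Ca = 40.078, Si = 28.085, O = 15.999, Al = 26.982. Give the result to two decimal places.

-3.50 percentage points

Si in Na0.18Ca0.82Al1.82Si2.18O8: molar mass 275.327 g/mol; 2.18×28.085 = 61.225 g → 22.24 wt%.
Si in KAlSi2O6: molar mass 218.244 g/mol; 2×28.085 = 56.170 g → 25.74 wt%.
Difference = 22.24 − 25.74 = -3.50 percentage points.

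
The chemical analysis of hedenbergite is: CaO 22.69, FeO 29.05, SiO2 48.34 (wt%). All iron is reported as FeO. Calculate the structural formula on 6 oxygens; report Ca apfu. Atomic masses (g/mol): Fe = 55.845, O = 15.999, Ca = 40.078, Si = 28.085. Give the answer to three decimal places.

1.004 Ca apfu

CaO (M=56.077): mol = 0.40462; Ca = 0.40462, O = 0.40462.
FeO (M=71.844): mol = 0.40435; Fe = 0.40435, O = 0.40435.
SiO2 (M=60.083): mol = 0.80455; Si = 0.80455, O = 1.60910.
ΣO = 2.41807; factor = 6/ΣO = 2.48132.
Ca apfu = 0.40462 × 2.48132 = 1.004.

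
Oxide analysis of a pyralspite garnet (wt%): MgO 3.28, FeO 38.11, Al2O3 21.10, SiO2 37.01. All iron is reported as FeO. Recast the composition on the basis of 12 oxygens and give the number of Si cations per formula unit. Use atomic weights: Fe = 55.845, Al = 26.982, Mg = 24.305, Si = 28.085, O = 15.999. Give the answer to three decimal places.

3.28 wt% MgO ÷ 40.304 g/mol = 0.08138 mol, giving 0.08138 Mg and 0.08138 O.
38.11 wt% FeO ÷ 71.844 g/mol = 0.53045 mol, giving 0.53045 Fe and 0.53045 O.
21.10 wt% Al2O3 ÷ 101.961 g/mol = 0.20694 mol, giving 0.41388 Al and 0.62082 O.
37.01 wt% SiO2 ÷ 60.083 g/mol = 0.61598 mol, giving 0.61598 Si and 1.23196 O.
Oxygen sums to 2.46461; scaling by 12/2.46461 = 4.86892 puts the formula on 12 O.
Si: 0.61598 × 4.86892 = 2.999 atoms per formula unit.

2.999 Si apfu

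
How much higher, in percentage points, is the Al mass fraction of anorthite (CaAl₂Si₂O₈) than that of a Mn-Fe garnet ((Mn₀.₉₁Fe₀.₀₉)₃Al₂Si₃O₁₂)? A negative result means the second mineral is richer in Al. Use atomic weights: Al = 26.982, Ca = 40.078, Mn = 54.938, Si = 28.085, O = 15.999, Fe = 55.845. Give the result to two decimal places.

Al in CaAl₂Si₂O₈: molar mass 278.204 g/mol; 2×26.982 = 53.964 g → 19.40 wt%.
Al in (Mn₀.₉₁Fe₀.₀₉)₃Al₂Si₃O₁₂: molar mass 495.266 g/mol; 2×26.982 = 53.964 g → 10.90 wt%.
Difference = 19.40 − 10.90 = 8.50 percentage points.

8.50 percentage points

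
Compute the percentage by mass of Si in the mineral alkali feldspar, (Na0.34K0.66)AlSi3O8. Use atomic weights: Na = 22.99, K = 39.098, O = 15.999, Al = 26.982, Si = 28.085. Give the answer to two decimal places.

M((Na0.34K0.66)AlSi3O8) = 272.850 g/mol.
Si contributes 3 × 28.085 = 84.255 g per mole.
84.255/272.850 = 0.3088 → 30.88%.

30.88 weight percent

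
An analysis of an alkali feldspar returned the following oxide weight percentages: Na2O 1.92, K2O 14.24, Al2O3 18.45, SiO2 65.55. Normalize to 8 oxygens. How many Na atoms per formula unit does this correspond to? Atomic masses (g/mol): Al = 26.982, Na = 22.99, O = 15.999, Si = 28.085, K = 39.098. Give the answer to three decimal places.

Na2O: 1.92/61.979 = 0.03098 mol → 0.06196 mol Na, 0.03098 mol O.
K2O: 14.24/94.195 = 0.15118 mol → 0.30236 mol K, 0.15118 mol O.
Al2O3: 18.45/101.961 = 0.18095 mol → 0.36190 mol Al, 0.54285 mol O.
SiO2: 65.55/60.083 = 1.09099 mol → 1.09099 mol Si, 2.18198 mol O.
Total oxygen = 2.90699 mol. Normalization factor = 8/2.90699 = 2.75199.
Na per 8 O = 0.06196 × 2.75199 = 0.171.

0.171 Na apfu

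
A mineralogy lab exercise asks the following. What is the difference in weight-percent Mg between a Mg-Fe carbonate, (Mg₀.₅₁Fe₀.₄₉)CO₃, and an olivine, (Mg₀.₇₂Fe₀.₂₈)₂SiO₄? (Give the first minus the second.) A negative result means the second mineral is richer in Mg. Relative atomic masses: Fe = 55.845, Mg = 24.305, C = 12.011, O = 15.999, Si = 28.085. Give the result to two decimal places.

-9.68 percentage points

M((Mg₀.₅₁Fe₀.₄₉)CO₃) = 99.768 g/mol, so wt% Mg = 12.396/99.768 × 100 = 12.42%.
M((Mg₀.₇₂Fe₀.₂₈)₂SiO₄) = 158.353 g/mol, so wt% Mg = 34.999/158.353 × 100 = 22.10%.
12.42 − 22.10 = -9.68 pp.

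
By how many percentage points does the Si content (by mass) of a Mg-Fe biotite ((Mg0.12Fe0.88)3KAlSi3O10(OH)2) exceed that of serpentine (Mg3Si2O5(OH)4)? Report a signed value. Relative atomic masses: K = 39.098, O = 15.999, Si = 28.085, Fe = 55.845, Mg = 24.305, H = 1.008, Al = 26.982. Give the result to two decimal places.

M((Mg0.12Fe0.88)3KAlSi3O10(OH)2) = 500.520 g/mol, so wt% Si = 84.255/500.520 × 100 = 16.83%.
M(Mg3Si2O5(OH)4) = 277.108 g/mol, so wt% Si = 56.170/277.108 × 100 = 20.27%.
16.83 − 20.27 = -3.44 pp.

-3.44 percentage points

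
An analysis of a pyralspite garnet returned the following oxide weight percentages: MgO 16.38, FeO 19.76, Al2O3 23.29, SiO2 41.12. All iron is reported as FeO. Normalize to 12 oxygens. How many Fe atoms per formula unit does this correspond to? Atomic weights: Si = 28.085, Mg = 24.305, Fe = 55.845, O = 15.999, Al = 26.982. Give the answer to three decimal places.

1.207 Fe apfu

MgO (M=40.304): mol = 0.40641; Mg = 0.40641, O = 0.40641.
FeO (M=71.844): mol = 0.27504; Fe = 0.27504, O = 0.27504.
Al2O3 (M=101.961): mol = 0.22842; Al = 0.45684, O = 0.68526.
SiO2 (M=60.083): mol = 0.68439; Si = 0.68439, O = 1.36878.
ΣO = 2.73549; factor = 12/ΣO = 4.38678.
Fe apfu = 0.27504 × 4.38678 = 1.207.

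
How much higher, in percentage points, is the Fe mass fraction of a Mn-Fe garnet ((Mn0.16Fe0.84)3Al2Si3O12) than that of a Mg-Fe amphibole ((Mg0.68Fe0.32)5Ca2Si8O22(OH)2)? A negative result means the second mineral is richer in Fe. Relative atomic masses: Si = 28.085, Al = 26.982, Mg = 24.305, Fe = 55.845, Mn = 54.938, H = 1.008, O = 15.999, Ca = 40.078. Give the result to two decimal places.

Fe in (Mn0.16Fe0.84)3Al2Si3O12: molar mass 497.307 g/mol; 2.52×55.845 = 140.729 g → 28.30 wt%.
Fe in (Mg0.68Fe0.32)5Ca2Si8O22(OH)2: molar mass 862.817 g/mol; 1.60×55.845 = 89.352 g → 10.36 wt%.
Difference = 28.30 − 10.36 = 17.94 percentage points.

17.94 percentage points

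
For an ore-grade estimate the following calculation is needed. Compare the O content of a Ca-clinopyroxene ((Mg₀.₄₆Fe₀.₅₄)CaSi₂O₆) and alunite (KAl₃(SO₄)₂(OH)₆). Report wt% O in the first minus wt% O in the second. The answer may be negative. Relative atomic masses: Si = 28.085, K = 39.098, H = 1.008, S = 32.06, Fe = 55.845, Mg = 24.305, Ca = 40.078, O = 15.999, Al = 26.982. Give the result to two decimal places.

M((Mg₀.₄₆Fe₀.₅₄)CaSi₂O₆) = 233.579 g/mol, so wt% O = 95.994/233.579 × 100 = 41.10%.
M(KAl₃(SO₄)₂(OH)₆) = 414.198 g/mol, so wt% O = 223.986/414.198 × 100 = 54.08%.
41.10 − 54.08 = -12.98 pp.

-12.98 percentage points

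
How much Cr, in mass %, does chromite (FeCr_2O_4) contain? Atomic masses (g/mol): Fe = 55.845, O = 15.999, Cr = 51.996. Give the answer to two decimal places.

46.46 mass %

Molar mass of FeCr_2O_4: 1*55.845 + 2*51.996 + 4*15.999 = 223.833 g/mol.
Mass of Cr per formula unit: 2 × 51.996 = 103.992 g.
Weight fraction Cr = 103.992 / 223.833 = 0.4646.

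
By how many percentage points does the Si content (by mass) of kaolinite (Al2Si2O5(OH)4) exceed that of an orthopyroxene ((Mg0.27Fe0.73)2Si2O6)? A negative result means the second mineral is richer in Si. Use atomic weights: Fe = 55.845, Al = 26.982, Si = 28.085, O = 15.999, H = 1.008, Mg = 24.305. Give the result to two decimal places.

Si in Al2Si2O5(OH)4: molar mass 258.157 g/mol; 2×28.085 = 56.170 g → 21.76 wt%.
Si in (Mg0.27Fe0.73)2Si2O6: molar mass 246.822 g/mol; 2×28.085 = 56.170 g → 22.76 wt%.
Difference = 21.76 − 22.76 = -1.00 percentage points.

-1.00 percentage points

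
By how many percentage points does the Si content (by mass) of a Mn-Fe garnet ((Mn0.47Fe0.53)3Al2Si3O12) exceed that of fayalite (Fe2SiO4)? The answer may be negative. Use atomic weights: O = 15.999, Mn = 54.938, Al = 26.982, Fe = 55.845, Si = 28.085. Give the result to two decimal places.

Si in (Mn0.47Fe0.53)3Al2Si3O12: molar mass 496.463 g/mol; 3×28.085 = 84.255 g → 16.97 wt%.
Si in Fe2SiO4: molar mass 203.771 g/mol; 1×28.085 = 28.085 g → 13.78 wt%.
Difference = 16.97 − 13.78 = 3.19 percentage points.

3.19 percentage points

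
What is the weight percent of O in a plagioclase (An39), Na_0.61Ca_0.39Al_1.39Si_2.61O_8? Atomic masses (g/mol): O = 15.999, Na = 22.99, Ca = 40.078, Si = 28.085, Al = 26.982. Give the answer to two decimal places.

Molar mass of Na_0.61Ca_0.39Al_1.39Si_2.61O_8: 0.61×22.99 + 0.39×40.078 + 1.39×26.982 + 2.61×28.085 + 8×15.999 = 268.453 g/mol.
Mass of O per formula unit: 8 × 15.999 = 127.992 g.
Weight fraction O = 127.992 / 268.453 = 0.4768.

47.68 weight percent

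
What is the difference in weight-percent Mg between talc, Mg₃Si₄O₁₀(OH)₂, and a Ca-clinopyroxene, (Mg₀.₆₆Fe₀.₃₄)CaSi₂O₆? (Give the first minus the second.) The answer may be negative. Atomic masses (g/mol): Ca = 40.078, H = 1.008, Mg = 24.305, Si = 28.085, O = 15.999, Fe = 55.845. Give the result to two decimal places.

Mg in Mg₃Si₄O₁₀(OH)₂: molar mass 379.259 g/mol; 3×24.305 = 72.915 g → 19.23 wt%.
Mg in (Mg₀.₆₆Fe₀.₃₄)CaSi₂O₆: molar mass 227.271 g/mol; 0.66×24.305 = 16.041 g → 7.06 wt%.
Difference = 19.23 − 7.06 = 12.17 percentage points.

12.17 percentage points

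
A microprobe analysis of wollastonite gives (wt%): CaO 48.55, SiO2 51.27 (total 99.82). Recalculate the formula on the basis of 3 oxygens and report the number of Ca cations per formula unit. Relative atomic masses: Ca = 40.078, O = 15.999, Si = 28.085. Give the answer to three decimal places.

1.010 Ca apfu

CaO: 48.55/56.077 = 0.86577 mol → 0.86577 mol Ca, 0.86577 mol O.
SiO2: 51.27/60.083 = 0.85332 mol → 0.85332 mol Si, 1.70664 mol O.
Total oxygen = 2.57241 mol. Normalization factor = 3/2.57241 = 1.16622.
Ca per 3 O = 0.86577 × 1.16622 = 1.010.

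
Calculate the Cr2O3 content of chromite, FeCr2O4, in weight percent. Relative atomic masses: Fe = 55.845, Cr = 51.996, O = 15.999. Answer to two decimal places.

67.90 wt%

Molar mass of FeCr2O4 = 1×55.845 + 2×51.996 + 4×15.999 = 223.833 g/mol.
Each formula unit contains 2 Cr, equivalent to 2/2 = 1.0000 mol Cr2O3.
M(Cr2O3) = 2×51.996 + 3×15.999 = 151.989 g/mol.
Mass of Cr2O3 per formula unit = 1.0000 × 151.989 = 151.989 g.
Cr2O3 wt% = 151.989 / 223.833 × 100 = 67.90%.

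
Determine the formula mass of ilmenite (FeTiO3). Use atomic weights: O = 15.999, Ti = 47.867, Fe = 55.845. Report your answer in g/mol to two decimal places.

151.71 g/mol

M = 1×55.845 + 1×47.867 + 3×15.999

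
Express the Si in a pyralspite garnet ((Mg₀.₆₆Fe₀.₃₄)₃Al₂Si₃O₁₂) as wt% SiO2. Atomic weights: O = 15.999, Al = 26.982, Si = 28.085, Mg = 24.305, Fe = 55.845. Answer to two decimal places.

Formula mass = 435.293 g/mol.
3 Si → 3.0000 mol SiO2 per formula unit; M(SiO2) = 60.083, so SiO2 mass = 180.249 g.
180.249/435.293 × 100 = 41.41 wt%.

41.41 wt%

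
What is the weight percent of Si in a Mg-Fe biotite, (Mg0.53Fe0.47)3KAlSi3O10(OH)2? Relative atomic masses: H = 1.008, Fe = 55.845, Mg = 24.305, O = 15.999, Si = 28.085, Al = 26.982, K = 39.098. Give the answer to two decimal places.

18.25 wt%

Formula mass = 1.59*24.305 + 1.41*55.845 + 1*39.098 + 1*26.982 + 3*28.085 + 12*15.999 + 2*1.008 = 461.725 g/mol, of which 84.255 g is Si.
So Si makes up 84.255/461.725 = 0.1825 of the mass, i.e. 18.25%.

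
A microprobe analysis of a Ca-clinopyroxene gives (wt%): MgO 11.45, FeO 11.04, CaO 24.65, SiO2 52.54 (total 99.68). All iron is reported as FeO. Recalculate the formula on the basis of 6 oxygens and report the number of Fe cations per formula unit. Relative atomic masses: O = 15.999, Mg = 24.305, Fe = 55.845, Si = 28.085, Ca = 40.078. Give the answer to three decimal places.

11.45 wt% MgO ÷ 40.304 g/mol = 0.28409 mol, giving 0.28409 Mg and 0.28409 O.
11.04 wt% FeO ÷ 71.844 g/mol = 0.15367 mol, giving 0.15367 Fe and 0.15367 O.
24.65 wt% CaO ÷ 56.077 g/mol = 0.43957 mol, giving 0.43957 Ca and 0.43957 O.
52.54 wt% SiO2 ÷ 60.083 g/mol = 0.87446 mol, giving 0.87446 Si and 1.74892 O.
Oxygen sums to 2.62625; scaling by 6/2.62625 = 2.28463 puts the formula on 6 O.
Fe: 0.15367 × 2.28463 = 0.351 atoms per formula unit.

0.351 Fe apfu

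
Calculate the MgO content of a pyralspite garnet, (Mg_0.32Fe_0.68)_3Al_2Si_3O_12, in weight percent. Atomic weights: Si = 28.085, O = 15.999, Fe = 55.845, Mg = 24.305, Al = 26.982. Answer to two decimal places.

Formula mass = 467.464 g/mol.
0.96 Mg → 0.9600 mol MgO per formula unit; M(MgO) = 40.304, so MgO mass = 38.692 g.
38.692/467.464 × 100 = 8.28 wt%.

8.28 wt%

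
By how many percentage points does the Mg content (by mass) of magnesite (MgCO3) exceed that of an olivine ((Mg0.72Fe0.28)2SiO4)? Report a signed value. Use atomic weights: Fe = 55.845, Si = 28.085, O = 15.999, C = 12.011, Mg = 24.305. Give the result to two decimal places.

6.73 percentage points

First mineral: 24.305 g Mg in 84.313 g formula = 28.83 wt% Mg.
Second mineral: 34.999 g Mg in 158.353 g formula = 22.10 wt% Mg.
28.83% − 22.10% gives a difference of 6.73 percentage points.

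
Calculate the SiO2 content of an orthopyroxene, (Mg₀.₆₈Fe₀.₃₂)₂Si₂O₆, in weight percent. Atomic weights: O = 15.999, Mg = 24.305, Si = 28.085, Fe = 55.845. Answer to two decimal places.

54.38 wt%

M((Mg₀.₆₈Fe₀.₃₂)₂Si₂O₆) = 220.960 g/mol; M(SiO2) = 60.083 g/mol.
Moles SiO2 per formula unit = 2 Si ÷ 1 = 2.0000.
SiO2 fraction = (2.0000 × 60.083) / 220.960 = 120.166/220.960 = 0.5438.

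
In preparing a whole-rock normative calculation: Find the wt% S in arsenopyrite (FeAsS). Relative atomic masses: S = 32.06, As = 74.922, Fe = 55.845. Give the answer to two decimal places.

19.69 weight percent

Molar mass of FeAsS: 1*55.845 + 1*74.922 + 1*32.06 = 162.827 g/mol.
Mass of S per formula unit: 1 × 32.06 = 32.060 g.
Weight fraction S = 32.060 / 162.827 = 0.1969.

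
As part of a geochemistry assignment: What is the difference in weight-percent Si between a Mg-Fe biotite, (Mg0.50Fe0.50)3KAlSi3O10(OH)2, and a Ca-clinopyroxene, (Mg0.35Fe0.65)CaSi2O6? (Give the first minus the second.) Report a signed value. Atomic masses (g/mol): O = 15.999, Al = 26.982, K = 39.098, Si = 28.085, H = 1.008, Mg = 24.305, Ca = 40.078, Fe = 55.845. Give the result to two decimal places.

-5.56 percentage points

Si in (Mg0.50Fe0.50)3KAlSi3O10(OH)2: molar mass 464.564 g/mol; 3×28.085 = 84.255 g → 18.14 wt%.
Si in (Mg0.35Fe0.65)CaSi2O6: molar mass 237.048 g/mol; 2×28.085 = 56.170 g → 23.70 wt%.
Difference = 18.14 − 23.70 = -5.56 percentage points.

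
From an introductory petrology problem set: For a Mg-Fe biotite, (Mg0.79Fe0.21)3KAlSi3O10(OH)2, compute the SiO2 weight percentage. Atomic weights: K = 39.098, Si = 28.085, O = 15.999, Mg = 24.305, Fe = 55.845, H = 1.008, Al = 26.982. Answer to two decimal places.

41.24 wt%

M((Mg0.79Fe0.21)3KAlSi3O10(OH)2) = 437.124 g/mol; M(SiO2) = 60.083 g/mol.
Moles SiO2 per formula unit = 3 Si ÷ 1 = 3.0000.
SiO2 fraction = (3.0000 × 60.083) / 437.124 = 180.249/437.124 = 0.4124.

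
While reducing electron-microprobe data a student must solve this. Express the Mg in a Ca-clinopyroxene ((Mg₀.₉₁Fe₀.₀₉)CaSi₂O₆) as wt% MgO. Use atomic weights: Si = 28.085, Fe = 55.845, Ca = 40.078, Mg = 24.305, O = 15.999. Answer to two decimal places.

16.72 wt%

Molar mass of (Mg₀.₉₁Fe₀.₀₉)CaSi₂O₆ = 0.91×24.305 + 0.09×55.845 + 1×40.078 + 2×28.085 + 6×15.999 = 219.386 g/mol.
Each formula unit contains 0.91 Mg, equivalent to 0.91/1 = 0.9100 mol MgO.
M(MgO) = 1×24.305 + 1×15.999 = 40.304 g/mol.
Mass of MgO per formula unit = 0.9100 × 40.304 = 36.677 g.
MgO wt% = 36.677 / 219.386 × 100 = 16.72%.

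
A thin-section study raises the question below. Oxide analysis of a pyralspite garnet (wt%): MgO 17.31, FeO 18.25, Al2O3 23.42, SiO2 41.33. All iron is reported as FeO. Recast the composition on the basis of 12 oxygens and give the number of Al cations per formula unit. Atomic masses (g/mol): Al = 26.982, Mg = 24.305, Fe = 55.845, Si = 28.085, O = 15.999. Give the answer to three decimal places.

2.006 Al apfu

17.31 wt% MgO ÷ 40.304 g/mol = 0.42949 mol, giving 0.42949 Mg and 0.42949 O.
18.25 wt% FeO ÷ 71.844 g/mol = 0.25402 mol, giving 0.25402 Fe and 0.25402 O.
23.42 wt% Al2O3 ÷ 101.961 g/mol = 0.22970 mol, giving 0.45940 Al and 0.68910 O.
41.33 wt% SiO2 ÷ 60.083 g/mol = 0.68788 mol, giving 0.68788 Si and 1.37576 O.
Oxygen sums to 2.74837; scaling by 12/2.74837 = 4.36622 puts the formula on 12 O.
Al: 0.45940 × 4.36622 = 2.006 atoms per formula unit.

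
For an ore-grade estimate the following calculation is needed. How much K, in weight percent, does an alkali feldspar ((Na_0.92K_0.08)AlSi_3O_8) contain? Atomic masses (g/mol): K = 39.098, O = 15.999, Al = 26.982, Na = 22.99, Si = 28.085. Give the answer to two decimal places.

Formula mass = 0.92*22.99 + 0.08*39.098 + 1*26.982 + 3*28.085 + 8*15.999 = 263.508 g/mol, of which 3.128 g is K.
So K makes up 3.128/263.508 = 0.0119 of the mass, i.e. 1.19%.

1.19 weight percent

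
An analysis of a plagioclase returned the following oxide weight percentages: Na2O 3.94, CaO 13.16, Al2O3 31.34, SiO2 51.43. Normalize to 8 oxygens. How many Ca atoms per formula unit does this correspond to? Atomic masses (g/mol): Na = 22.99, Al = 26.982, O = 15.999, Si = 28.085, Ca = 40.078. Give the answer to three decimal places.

3.94 wt% Na2O ÷ 61.979 g/mol = 0.06357 mol, giving 0.12714 Na and 0.06357 O.
13.16 wt% CaO ÷ 56.077 g/mol = 0.23468 mol, giving 0.23468 Ca and 0.23468 O.
31.34 wt% Al2O3 ÷ 101.961 g/mol = 0.30737 mol, giving 0.61474 Al and 0.92211 O.
51.43 wt% SiO2 ÷ 60.083 g/mol = 0.85598 mol, giving 0.85598 Si and 1.71196 O.
Oxygen sums to 2.93232; scaling by 8/2.93232 = 2.72822 puts the formula on 8 O.
Ca: 0.23468 × 2.72822 = 0.640 atoms per formula unit.

0.640 Ca apfu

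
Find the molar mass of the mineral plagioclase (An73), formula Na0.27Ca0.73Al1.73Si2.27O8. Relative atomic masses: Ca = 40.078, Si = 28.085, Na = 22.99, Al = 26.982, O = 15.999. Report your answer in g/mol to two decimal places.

The formula mass is the sum 0.27*22.99 + 0.73*40.078 + 1.73*26.982 + 2.27*28.085 + 8*15.999.

273.89 g/mol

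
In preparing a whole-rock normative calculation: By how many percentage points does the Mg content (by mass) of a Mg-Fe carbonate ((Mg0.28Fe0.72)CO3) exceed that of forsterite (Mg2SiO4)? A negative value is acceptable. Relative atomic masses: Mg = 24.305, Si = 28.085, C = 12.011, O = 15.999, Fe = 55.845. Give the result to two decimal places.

Mg in (Mg0.28Fe0.72)CO3: molar mass 107.022 g/mol; 0.28×24.305 = 6.805 g → 6.36 wt%.
Mg in Mg2SiO4: molar mass 140.691 g/mol; 2×24.305 = 48.610 g → 34.55 wt%.
Difference = 6.36 − 34.55 = -28.19 percentage points.

-28.19 percentage points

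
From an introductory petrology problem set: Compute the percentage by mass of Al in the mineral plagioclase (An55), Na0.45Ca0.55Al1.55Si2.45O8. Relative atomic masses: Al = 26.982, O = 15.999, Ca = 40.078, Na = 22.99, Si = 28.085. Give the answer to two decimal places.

15.43 mass %

Formula mass = 0.45·22.99 + 0.55·40.078 + 1.55·26.982 + 2.45·28.085 + 8·15.999 = 271.011 g/mol, of which 41.822 g is Al.
So Al makes up 41.822/271.011 = 0.1543 of the mass, i.e. 15.43%.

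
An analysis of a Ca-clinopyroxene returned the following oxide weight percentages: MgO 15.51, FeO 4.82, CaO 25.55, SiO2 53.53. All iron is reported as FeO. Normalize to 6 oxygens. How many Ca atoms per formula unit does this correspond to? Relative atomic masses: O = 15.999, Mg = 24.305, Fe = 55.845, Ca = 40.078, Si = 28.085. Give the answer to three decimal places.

MgO (M=40.304): mol = 0.38483; Mg = 0.38483, O = 0.38483.
FeO (M=71.844): mol = 0.06709; Fe = 0.06709, O = 0.06709.
CaO (M=56.077): mol = 0.45562; Ca = 0.45562, O = 0.45562.
SiO2 (M=60.083): mol = 0.89093; Si = 0.89093, O = 1.78186.
ΣO = 2.68940; factor = 6/ΣO = 2.23098.
Ca apfu = 0.45562 × 2.23098 = 1.016.

1.016 Ca apfu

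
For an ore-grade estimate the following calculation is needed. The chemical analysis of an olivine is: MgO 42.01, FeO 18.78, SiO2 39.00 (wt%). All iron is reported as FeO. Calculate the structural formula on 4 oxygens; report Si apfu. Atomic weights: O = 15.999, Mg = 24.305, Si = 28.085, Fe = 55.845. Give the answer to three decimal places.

0.998 Si apfu

MgO: 42.01/40.304 = 1.04233 mol → 1.04233 mol Mg, 1.04233 mol O.
FeO: 18.78/71.844 = 0.26140 mol → 0.26140 mol Fe, 0.26140 mol O.
SiO2: 39.00/60.083 = 0.64910 mol → 0.64910 mol Si, 1.29820 mol O.
Total oxygen = 2.60193 mol. Normalization factor = 4/2.60193 = 1.53732.
Si per 4 O = 0.64910 × 1.53732 = 0.998.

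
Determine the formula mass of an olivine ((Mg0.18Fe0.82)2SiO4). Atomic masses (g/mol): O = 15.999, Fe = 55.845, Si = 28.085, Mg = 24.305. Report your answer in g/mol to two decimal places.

192.42 g/mol

Mg: 0.36 × 24.305 = 8.7498
Fe: 1.64 × 55.845 = 91.5858
Si: 1 × 28.085 = 28.0850
O: 4 × 15.999 = 63.9960
Summing the contributions gives the formula mass.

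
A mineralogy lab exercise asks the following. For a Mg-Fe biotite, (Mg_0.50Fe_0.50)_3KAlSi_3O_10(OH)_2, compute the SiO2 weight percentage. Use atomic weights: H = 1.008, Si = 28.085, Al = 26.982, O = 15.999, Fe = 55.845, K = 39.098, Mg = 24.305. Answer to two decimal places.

38.80 wt%

Formula mass = 464.564 g/mol.
3 Si → 3.0000 mol SiO2 per formula unit; M(SiO2) = 60.083, so SiO2 mass = 180.249 g.
180.249/464.564 × 100 = 38.80 wt%.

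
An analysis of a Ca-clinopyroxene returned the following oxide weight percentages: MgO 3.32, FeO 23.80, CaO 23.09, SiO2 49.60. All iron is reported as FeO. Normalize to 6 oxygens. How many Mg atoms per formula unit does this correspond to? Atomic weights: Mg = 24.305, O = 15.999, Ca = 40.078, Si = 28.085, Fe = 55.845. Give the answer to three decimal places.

0.200 Mg apfu

MgO (M=40.304): mol = 0.08237; Mg = 0.08237, O = 0.08237.
FeO (M=71.844): mol = 0.33127; Fe = 0.33127, O = 0.33127.
CaO (M=56.077): mol = 0.41176; Ca = 0.41176, O = 0.41176.
SiO2 (M=60.083): mol = 0.82552; Si = 0.82552, O = 1.65104.
ΣO = 2.47644; factor = 6/ΣO = 2.42283.
Mg apfu = 0.08237 × 2.42283 = 0.200.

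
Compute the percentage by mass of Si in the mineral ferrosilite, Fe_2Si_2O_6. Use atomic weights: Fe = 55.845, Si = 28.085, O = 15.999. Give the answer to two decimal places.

M(Fe_2Si_2O_6) = 263.854 g/mol.
Si contributes 2 × 28.085 = 56.170 g per mole.
56.170/263.854 = 0.2129 → 21.29%.

21.29 weight percent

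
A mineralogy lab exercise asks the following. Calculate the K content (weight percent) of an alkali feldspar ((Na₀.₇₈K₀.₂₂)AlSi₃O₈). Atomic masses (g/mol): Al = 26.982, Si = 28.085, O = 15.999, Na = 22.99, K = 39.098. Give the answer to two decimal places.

3.24 weight percent

Formula mass = 0.78*22.99 + 0.22*39.098 + 1*26.982 + 3*28.085 + 8*15.999 = 265.763 g/mol, of which 8.602 g is K.
So K makes up 8.602/265.763 = 0.0324 of the mass, i.e. 3.24%.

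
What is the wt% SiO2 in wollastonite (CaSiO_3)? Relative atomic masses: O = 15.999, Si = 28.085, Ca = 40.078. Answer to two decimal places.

51.72 wt%

Formula mass = 116.160 g/mol.
1 Si → 1.0000 mol SiO2 per formula unit; M(SiO2) = 60.083, so SiO2 mass = 60.083 g.
60.083/116.160 × 100 = 51.72 wt%.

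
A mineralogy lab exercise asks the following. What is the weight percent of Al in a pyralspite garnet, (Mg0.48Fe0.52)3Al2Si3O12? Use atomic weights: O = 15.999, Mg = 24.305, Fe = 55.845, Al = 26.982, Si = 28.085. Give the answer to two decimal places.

Formula mass = 1.44*24.305 + 1.56*55.845 + 2*26.982 + 3*28.085 + 12*15.999 = 452.324 g/mol, of which 53.964 g is Al.
So Al makes up 53.964/452.324 = 0.1193 of the mass, i.e. 11.93%.

11.93 wt%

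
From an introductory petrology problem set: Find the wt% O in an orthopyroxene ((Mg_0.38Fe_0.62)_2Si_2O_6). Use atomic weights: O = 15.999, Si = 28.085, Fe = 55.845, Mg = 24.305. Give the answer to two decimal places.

40.02 weight percent

Molar mass of (Mg_0.38Fe_0.62)_2Si_2O_6: 0.76·24.305 + 1.24·55.845 + 2·28.085 + 6·15.999 = 239.884 g/mol.
Mass of O per formula unit: 6 × 15.999 = 95.994 g.
Weight fraction O = 95.994 / 239.884 = 0.4002.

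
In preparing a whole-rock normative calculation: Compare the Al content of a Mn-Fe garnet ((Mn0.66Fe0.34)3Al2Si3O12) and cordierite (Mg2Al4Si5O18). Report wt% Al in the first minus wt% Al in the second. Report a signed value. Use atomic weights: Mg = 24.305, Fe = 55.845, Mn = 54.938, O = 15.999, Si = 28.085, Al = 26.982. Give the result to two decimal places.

-7.57 percentage points

M((Mn0.66Fe0.34)3Al2Si3O12) = 495.946 g/mol, so wt% Al = 53.964/495.946 × 100 = 10.88%.
M(Mg2Al4Si5O18) = 584.945 g/mol, so wt% Al = 107.928/584.945 × 100 = 18.45%.
10.88 − 18.45 = -7.57 pp.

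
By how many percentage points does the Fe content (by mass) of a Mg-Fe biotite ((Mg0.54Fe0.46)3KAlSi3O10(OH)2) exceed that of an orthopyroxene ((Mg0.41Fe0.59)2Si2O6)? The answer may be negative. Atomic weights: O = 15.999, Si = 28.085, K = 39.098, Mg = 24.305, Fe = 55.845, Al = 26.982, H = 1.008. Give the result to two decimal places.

-10.96 percentage points

M((Mg0.54Fe0.46)3KAlSi3O10(OH)2) = 460.779 g/mol, so wt% Fe = 77.066/460.779 × 100 = 16.73%.
M((Mg0.41Fe0.59)2Si2O6) = 237.991 g/mol, so wt% Fe = 65.897/237.991 × 100 = 27.69%.
16.73 − 27.69 = -10.96 pp.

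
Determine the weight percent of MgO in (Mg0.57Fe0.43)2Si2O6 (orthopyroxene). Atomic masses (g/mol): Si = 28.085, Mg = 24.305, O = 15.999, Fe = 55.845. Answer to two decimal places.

20.16 wt%

M((Mg0.57Fe0.43)2Si2O6) = 227.898 g/mol; M(MgO) = 40.304 g/mol.
Moles MgO per formula unit = 1.14 Mg ÷ 1 = 1.1400.
MgO fraction = (1.1400 × 40.304) / 227.898 = 45.947/227.898 = 0.2016.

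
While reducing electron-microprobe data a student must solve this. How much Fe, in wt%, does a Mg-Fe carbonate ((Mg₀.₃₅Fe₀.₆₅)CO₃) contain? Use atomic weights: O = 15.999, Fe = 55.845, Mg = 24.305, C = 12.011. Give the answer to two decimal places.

M((Mg₀.₃₅Fe₀.₆₅)CO₃) = 104.814 g/mol.
Fe contributes 0.65 × 55.845 = 36.299 g per mole.
36.299/104.814 = 0.3463 → 34.63%.

34.63 wt%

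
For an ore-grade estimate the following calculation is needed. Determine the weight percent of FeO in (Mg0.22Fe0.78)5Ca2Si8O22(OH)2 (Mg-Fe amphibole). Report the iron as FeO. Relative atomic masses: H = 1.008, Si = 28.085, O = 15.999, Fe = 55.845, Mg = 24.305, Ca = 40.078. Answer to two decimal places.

Formula mass = 935.359 g/mol.
3.90 Fe → 3.9000 mol FeO per formula unit; M(FeO) = 71.844, so FeO mass = 280.192 g.
280.192/935.359 × 100 = 29.96 wt%.

29.96 wt%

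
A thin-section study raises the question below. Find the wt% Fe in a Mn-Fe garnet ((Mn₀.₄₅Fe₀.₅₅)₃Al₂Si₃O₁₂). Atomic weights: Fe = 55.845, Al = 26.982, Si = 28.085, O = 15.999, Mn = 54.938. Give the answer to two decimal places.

18.56 mass %

Molar mass of (Mn₀.₄₅Fe₀.₅₅)₃Al₂Si₃O₁₂: 1.35*54.938 + 1.65*55.845 + 2*26.982 + 3*28.085 + 12*15.999 = 496.518 g/mol.
Mass of Fe per formula unit: 1.65 × 55.845 = 92.144 g.
Weight fraction Fe = 92.144 / 496.518 = 0.1856.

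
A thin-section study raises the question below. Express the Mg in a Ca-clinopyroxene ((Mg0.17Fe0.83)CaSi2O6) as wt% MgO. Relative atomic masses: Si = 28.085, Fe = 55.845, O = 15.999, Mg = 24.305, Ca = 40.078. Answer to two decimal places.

Formula mass = 242.725 g/mol.
0.17 Mg → 0.1700 mol MgO per formula unit; M(MgO) = 40.304, so MgO mass = 6.852 g.
6.852/242.725 × 100 = 2.82 wt%.

2.82 wt%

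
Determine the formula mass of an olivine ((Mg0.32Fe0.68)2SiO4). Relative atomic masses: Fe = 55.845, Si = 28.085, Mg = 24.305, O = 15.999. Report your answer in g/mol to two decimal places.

183.59 g/mol

The formula mass is the sum 0.64·24.305 + 1.36·55.845 + 1·28.085 + 4·15.999.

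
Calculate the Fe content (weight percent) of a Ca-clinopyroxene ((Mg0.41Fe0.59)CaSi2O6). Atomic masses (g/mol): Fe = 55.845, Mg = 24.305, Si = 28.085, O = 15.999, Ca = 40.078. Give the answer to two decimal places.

Formula mass = 0.41*24.305 + 0.59*55.845 + 1*40.078 + 2*28.085 + 6*15.999 = 235.156 g/mol, of which 32.949 g is Fe.
So Fe makes up 32.949/235.156 = 0.1401 of the mass, i.e. 14.01%.

14.01 weight percent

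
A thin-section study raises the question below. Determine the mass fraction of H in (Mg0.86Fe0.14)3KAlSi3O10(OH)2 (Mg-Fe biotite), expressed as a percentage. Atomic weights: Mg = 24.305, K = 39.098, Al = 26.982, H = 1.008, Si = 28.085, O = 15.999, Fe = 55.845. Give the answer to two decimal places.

Molar mass of (Mg0.86Fe0.14)3KAlSi3O10(OH)2: 2.58·24.305 + 0.42·55.845 + 1·39.098 + 1·26.982 + 3·28.085 + 12·15.999 + 2·1.008 = 430.501 g/mol.
Mass of H per formula unit: 2 × 1.008 = 2.016 g.
Weight fraction H = 2.016 / 430.501 = 0.0047.

0.47 mass %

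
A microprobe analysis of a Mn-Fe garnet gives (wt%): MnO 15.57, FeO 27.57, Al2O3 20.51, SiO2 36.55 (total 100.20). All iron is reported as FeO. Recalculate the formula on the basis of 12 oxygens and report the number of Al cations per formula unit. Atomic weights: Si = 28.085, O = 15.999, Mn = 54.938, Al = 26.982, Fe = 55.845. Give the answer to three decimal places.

MnO (M=70.937): mol = 0.21949; Mn = 0.21949, O = 0.21949.
FeO (M=71.844): mol = 0.38375; Fe = 0.38375, O = 0.38375.
Al2O3 (M=101.961): mol = 0.20116; Al = 0.40232, O = 0.60348.
SiO2 (M=60.083): mol = 0.60833; Si = 0.60833, O = 1.21666.
ΣO = 2.42338; factor = 12/ΣO = 4.95176.
Al apfu = 0.40232 × 4.95176 = 1.992.

1.992 Al apfu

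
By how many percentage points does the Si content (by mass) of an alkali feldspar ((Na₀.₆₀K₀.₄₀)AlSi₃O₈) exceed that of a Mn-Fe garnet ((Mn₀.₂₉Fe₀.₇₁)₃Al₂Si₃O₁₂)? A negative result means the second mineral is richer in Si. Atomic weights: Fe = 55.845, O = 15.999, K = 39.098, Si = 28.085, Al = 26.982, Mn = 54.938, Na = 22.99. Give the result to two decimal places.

First mineral: 84.255 g Si in 268.662 g formula = 31.36 wt% Si.
Second mineral: 84.255 g Si in 496.953 g formula = 16.95 wt% Si.
31.36% − 16.95% gives a difference of 14.41 percentage points.

14.41 percentage points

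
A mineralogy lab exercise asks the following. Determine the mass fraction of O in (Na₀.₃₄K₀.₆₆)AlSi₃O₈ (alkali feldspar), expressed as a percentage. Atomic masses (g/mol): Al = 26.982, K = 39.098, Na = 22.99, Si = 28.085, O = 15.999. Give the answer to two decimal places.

46.91 mass %

Formula mass = 0.34·22.99 + 0.66·39.098 + 1·26.982 + 3·28.085 + 8·15.999 = 272.850 g/mol, of which 127.992 g is O.
So O makes up 127.992/272.850 = 0.4691 of the mass, i.e. 46.91%.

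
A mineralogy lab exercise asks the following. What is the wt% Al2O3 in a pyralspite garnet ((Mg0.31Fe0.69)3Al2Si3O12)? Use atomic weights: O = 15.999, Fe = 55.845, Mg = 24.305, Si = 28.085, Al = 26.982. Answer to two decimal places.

M((Mg0.31Fe0.69)3Al2Si3O12) = 468.410 g/mol; M(Al2O3) = 101.961 g/mol.
Moles Al2O3 per formula unit = 2 Al ÷ 2 = 1.0000.
Al2O3 fraction = (1.0000 × 101.961) / 468.410 = 101.961/468.410 = 0.2177.

21.77 wt%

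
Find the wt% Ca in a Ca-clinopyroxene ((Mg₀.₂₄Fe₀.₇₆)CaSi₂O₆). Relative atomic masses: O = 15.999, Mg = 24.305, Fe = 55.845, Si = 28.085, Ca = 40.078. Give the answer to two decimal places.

16.66 weight percent

M((Mg₀.₂₄Fe₀.₇₆)CaSi₂O₆) = 240.517 g/mol.
Ca contributes 1 × 40.078 = 40.078 g per mole.
40.078/240.517 = 0.1666 → 16.66%.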